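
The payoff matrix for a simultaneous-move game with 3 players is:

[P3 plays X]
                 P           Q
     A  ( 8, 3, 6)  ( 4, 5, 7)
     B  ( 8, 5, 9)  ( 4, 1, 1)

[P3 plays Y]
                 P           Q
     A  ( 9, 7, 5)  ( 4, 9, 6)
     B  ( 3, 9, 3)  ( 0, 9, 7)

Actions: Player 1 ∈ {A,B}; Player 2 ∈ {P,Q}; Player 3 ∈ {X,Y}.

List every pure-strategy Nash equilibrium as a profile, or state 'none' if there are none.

Nash profiles: (A,Q,X), (B,P,X)

(A,P,X): not NE [P2→Q gives 5>3]
(A,P,Y): not NE [P2→Q gives 9>7; P3→X gives 6>5]
(A,Q,X): NE
(A,Q,Y): not NE [P3→X gives 7>6]
(B,P,X): NE
(B,P,Y): not NE [P1→A gives 9>3; P3→X gives 9>3]
(B,Q,X): not NE [P2→P gives 5>1; P3→Y gives 7>1]
(B,Q,Y): not NE [P1→A gives 4>0]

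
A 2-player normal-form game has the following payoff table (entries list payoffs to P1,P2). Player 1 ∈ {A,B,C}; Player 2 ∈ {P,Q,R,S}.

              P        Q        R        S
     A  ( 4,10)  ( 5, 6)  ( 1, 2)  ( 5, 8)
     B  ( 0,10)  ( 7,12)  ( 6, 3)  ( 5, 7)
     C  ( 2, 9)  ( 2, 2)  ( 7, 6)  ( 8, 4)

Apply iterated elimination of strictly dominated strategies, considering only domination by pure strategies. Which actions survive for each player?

Survivors P1:{A,B} P2:{P,Q}

P2 drop R (P beats it: A:10>2 B:10>3 C:9>6)
P2 drop S (P beats it: A:10>8 B:10>7 C:9>4)
P1 drop C (A beats it: P:4>2 Q:5>2)
P1→{A,B} P2→{P,Q}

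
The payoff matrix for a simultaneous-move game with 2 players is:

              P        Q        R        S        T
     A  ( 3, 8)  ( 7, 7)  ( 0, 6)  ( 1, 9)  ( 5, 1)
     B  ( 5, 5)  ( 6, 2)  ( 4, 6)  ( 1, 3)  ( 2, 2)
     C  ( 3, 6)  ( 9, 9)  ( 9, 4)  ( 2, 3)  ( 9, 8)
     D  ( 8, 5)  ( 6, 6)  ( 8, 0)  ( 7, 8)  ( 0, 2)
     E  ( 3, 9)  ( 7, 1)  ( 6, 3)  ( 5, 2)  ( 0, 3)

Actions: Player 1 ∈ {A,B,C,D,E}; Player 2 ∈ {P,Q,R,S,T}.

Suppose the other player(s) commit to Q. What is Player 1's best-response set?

BR_1 = {C}

u_1(A vs Q) = 7
u_1(B vs Q) = 6
u_1(C vs Q) = 9
u_1(D vs Q) = 6
u_1(E vs Q) = 7
max payoff 9 at {C}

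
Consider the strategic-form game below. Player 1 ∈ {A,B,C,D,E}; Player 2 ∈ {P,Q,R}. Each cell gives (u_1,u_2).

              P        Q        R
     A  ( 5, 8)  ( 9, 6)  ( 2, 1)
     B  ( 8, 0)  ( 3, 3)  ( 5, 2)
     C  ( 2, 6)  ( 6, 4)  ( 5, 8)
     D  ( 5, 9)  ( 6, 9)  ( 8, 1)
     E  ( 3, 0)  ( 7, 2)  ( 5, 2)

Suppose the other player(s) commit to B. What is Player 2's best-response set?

u_2(P vs B) = 0
u_2(Q vs B) = 3
u_2(R vs B) = 2
max payoff 3 at {Q}

P2 best: {Q}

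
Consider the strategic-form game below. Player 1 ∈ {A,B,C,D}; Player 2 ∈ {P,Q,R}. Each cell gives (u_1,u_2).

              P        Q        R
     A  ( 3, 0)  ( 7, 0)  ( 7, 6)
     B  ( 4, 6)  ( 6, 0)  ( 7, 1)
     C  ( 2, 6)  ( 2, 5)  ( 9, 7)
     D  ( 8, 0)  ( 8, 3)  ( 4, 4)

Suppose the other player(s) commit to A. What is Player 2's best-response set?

u_2(P vs A) = 0
u_2(Q vs A) = 0
u_2(R vs A) = 6
max payoff 6 at {R}

P2 best: {R}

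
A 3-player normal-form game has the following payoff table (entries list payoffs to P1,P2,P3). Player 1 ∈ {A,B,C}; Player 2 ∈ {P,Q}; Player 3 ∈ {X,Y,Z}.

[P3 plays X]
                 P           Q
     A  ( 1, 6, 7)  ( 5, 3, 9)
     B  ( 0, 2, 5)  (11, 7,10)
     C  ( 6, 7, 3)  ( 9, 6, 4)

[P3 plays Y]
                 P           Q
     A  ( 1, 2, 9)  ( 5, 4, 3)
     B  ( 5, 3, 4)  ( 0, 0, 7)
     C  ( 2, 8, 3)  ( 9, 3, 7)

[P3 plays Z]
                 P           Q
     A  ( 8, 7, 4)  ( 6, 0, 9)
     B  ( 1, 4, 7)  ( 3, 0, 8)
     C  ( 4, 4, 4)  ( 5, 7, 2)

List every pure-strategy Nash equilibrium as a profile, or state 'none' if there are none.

NE set: (B,Q,X)

(A,P,X): not NE [P1→C gives 6>1; P3→Y gives 9>7]
(A,P,Y): not NE [P1→B gives 5>1; P2→Q gives 4>2]
(A,P,Z): not NE [P3→Y gives 9>4]
(A,Q,X): not NE [P1→B gives 11>5; P2→P gives 6>3]
(A,Q,Y): not NE [P1→C gives 9>5; P3→Z gives 9>3]
(A,Q,Z): not NE [P2→P gives 7>0]
(B,P,X): not NE [P1→C gives 6>0; P2→Q gives 7>2; P3→Z gives 7>5]
(B,P,Y): not NE [P3→Z gives 7>4]
(B,P,Z): not NE [P1→A gives 8>1]
(B,Q,X): NE
(B,Q,Y): not NE [P1→C gives 9>0; P2→P gives 3>0; P3→X gives 10>7]
(B,Q,Z): not NE [P1→A gives 6>3; P2→P gives 4>0; P3→X gives 10>8]
(C,P,X): not NE [P3→Z gives 4>3]
(C,P,Y): not NE [P1→B gives 5>2; P3→Z gives 4>3]
(C,P,Z): not NE [P1→A gives 8>4; P2→Q gives 7>4]
(C,Q,X): not NE [P1→B gives 11>9; P2→P gives 7>6; P3→Y gives 7>4]
(C,Q,Y): not NE [P2→P gives 8>3]
(C,Q,Z): not NE [P1→A gives 6>5; P3→Y gives 7>2]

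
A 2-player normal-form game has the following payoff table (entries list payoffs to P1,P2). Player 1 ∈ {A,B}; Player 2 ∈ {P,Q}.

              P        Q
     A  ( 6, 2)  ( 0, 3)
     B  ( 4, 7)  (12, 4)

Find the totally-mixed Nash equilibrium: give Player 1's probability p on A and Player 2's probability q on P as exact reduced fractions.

P1 indiff ⇒ q·6+(1-q)·0 = q·4+(1-q)·12 ⇒ q(2) = (1-q)(12) ⇒ q = 6/7
P2 indiff ⇒ p·2+(1-p)·7 = p·3+(1-p)·4 ⇒ p(-1) = (1-p)(-3) ⇒ p = 3/4

P1 mixes 3/4 on A; P2 mixes 6/7 on P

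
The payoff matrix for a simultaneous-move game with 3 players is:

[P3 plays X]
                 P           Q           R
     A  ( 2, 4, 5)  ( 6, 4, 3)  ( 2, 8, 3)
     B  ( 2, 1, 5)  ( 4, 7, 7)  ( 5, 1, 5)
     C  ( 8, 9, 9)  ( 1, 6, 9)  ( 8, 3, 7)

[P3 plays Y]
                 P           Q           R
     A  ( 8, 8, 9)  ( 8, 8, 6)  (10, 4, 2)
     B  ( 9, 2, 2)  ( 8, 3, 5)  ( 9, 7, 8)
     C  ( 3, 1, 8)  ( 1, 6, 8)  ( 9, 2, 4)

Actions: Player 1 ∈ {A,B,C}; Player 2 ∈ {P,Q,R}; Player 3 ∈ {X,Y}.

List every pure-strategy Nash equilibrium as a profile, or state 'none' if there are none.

PSNE = {(A,Q,Y), (C,P,X)}

(A,P,X): not NE [P1→C gives 8>2; P2→R gives 8>4; P3→Y gives 9>5]
(A,P,Y): not NE [P1→B gives 9>8]
(A,Q,X): not NE [P2→R gives 8>4; P3→Y gives 6>3]
(A,Q,Y): NE
(A,R,X): not NE [P1→C gives 8>2]
(A,R,Y): not NE [P2→Q gives 8>4; P3→X gives 3>2]
(B,P,X): not NE [P1→C gives 8>2; P2→Q gives 7>1]
(B,P,Y): not NE [P2→R gives 7>2; P3→X gives 5>2]
(B,Q,X): not NE [P1→A gives 6>4]
(B,Q,Y): not NE [P2→R gives 7>3; P3→X gives 7>5]
(B,R,X): not NE [P1→C gives 8>5; P2→Q gives 7>1; P3→Y gives 8>5]
(B,R,Y): not NE [P1→A gives 10>9]
(C,P,X): NE
(C,P,Y): not NE [P1→B gives 9>3; P2→Q gives 6>1; P3→X gives 9>8]
(C,Q,X): not NE [P1→A gives 6>1; P2→P gives 9>6]
(C,Q,Y): not NE [P1→B gives 8>1; P3→X gives 9>8]
(C,R,X): not NE [P2→P gives 9>3]
(C,R,Y): not NE [P1→A gives 10>9; P2→Q gives 6>2; P3→X gives 7>4]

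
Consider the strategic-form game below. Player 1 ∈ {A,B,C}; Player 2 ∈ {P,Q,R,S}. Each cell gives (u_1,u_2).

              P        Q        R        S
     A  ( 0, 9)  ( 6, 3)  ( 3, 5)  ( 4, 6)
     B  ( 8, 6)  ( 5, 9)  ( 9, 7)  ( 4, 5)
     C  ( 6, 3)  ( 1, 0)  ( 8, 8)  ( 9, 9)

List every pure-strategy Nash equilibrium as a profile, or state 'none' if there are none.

Nash profiles: (C,S)

(A,P): not NE [P1→B gives 8>0]
(A,Q): not NE [P2→P gives 9>3]
(A,R): not NE [P1→B gives 9>3; P2→P gives 9>5]
(A,S): not NE [P1→C gives 9>4; P2→P gives 9>6]
(B,P): not NE [P2→Q gives 9>6]
(B,Q): not NE [P1→A gives 6>5]
(B,R): not NE [P2→Q gives 9>7]
(B,S): not NE [P1→C gives 9>4; P2→Q gives 9>5]
(C,P): not NE [P1→B gives 8>6; P2→S gives 9>3]
(C,Q): not NE [P1→A gives 6>1; P2→S gives 9>0]
(C,R): not NE [P1→B gives 9>8; P2→S gives 9>8]
(C,S): NE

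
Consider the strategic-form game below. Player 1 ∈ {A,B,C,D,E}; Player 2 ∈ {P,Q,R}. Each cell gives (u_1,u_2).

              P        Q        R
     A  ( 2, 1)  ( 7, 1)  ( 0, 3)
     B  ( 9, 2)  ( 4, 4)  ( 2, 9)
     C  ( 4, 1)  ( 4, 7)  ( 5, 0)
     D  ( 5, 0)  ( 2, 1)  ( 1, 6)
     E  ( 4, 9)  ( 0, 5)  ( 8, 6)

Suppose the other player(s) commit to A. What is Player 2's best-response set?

u_2(P vs A) = 1
u_2(Q vs A) = 1
u_2(R vs A) = 3
max payoff 3 at {R}

BR_2 = {R}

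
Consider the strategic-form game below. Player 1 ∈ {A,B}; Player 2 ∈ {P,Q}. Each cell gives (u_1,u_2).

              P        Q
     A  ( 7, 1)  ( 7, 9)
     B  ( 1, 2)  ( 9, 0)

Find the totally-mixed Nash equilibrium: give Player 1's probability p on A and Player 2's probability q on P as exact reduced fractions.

P1 indiff ⇒ q·7+(1-q)·7 = q·1+(1-q)·9 ⇒ q(6) = (1-q)(2) ⇒ q = 1/4
P2 indiff ⇒ p·1+(1-p)·2 = p·9+(1-p)·0 ⇒ p(-8) = (1-p)(-2) ⇒ p = 1/5

(p,q) = (1/5, 1/4)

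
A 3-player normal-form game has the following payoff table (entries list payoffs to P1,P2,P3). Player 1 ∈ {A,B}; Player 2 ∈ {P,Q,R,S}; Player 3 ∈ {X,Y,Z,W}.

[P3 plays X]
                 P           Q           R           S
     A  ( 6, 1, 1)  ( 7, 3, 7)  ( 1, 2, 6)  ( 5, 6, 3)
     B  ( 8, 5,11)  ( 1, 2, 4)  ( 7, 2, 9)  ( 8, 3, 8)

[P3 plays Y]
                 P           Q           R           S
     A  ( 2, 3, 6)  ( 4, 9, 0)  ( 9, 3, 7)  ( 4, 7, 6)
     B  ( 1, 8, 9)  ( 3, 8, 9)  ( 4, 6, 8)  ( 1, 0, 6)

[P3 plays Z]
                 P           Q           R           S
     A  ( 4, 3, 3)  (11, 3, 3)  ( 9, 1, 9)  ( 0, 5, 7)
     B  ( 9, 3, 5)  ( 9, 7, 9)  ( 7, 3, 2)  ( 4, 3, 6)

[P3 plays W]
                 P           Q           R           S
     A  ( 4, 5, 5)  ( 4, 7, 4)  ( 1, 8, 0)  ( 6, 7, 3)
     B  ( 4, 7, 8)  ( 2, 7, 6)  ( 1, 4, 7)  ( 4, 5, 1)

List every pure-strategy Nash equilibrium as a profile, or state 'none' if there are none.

NE set: (B,P,X)

(A,P,X): not NE [P1→B gives 8>6; P2→S gives 6>1; P3→Y gives 6>1]
(A,P,Y): not NE [P2→Q gives 9>3]
(A,P,Z): not NE [P1→B gives 9>4; P2→S gives 5>3; P3→Y gives 6>3]
(A,P,W): not NE [P2→R gives 8>5; P3→Y gives 6>5]
(A,Q,X): not NE [P2→S gives 6>3]
(A,Q,Y): not NE [P3→X gives 7>0]
(A,Q,Z): not NE [P2→S gives 5>3; P3→X gives 7>3]
(A,Q,W): not NE [P2→R gives 8>7; P3→X gives 7>4]
(A,R,X): not NE [P1→B gives 7>1; P2→S gives 6>2; P3→Z gives 9>6]
(A,R,Y): not NE [P2→Q gives 9>3; P3→Z gives 9>7]
(A,R,Z): not NE [P2→S gives 5>1]
(A,R,W): not NE [P3→Z gives 9>0]
(A,S,X): not NE [P1→B gives 8>5; P3→Z gives 7>3]
(A,S,Y): not NE [P2→Q gives 9>7; P3→Z gives 7>6]
(A,S,Z): not NE [P1→B gives 4>0]
(A,S,W): not NE [P2→R gives 8>7; P3→Z gives 7>3]
(B,P,X): NE
(B,P,Y): not NE [P1→A gives 2>1; P3→X gives 11>9]
(B,P,Z): not NE [P2→Q gives 7>3; P3→X gives 11>5]
(B,P,W): not NE [P3→X gives 11>8]
(B,Q,X): not NE [P1→A gives 7>1; P2→P gives 5>2; P3→Z gives 9>4]
(B,Q,Y): not NE [P1→A gives 4>3]
(B,Q,Z): not NE [P1→A gives 11>9]
(B,Q,W): not NE [P1→A gives 4>2; P3→Z gives 9>6]
(B,R,X): not NE [P2→P gives 5>2]
(B,R,Y): not NE [P1→A gives 9>4; P2→Q gives 8>6; P3→X gives 9>8]
(B,R,Z): not NE [P1→A gives 9>7; P2→Q gives 7>3; P3→X gives 9>2]
(B,R,W): not NE [P2→Q gives 7>4; P3→X gives 9>7]
(B,S,X): not NE [P2→P gives 5>3]
(B,S,Y): not NE [P1→A gives 4>1; P2→Q gives 8>0; P3→X gives 8>6]
(B,S,Z): not NE [P2→Q gives 7>3; P3→X gives 8>6]
(B,S,W): not NE [P1→A gives 6>4; P2→Q gives 7>5; P3→X gives 8>1]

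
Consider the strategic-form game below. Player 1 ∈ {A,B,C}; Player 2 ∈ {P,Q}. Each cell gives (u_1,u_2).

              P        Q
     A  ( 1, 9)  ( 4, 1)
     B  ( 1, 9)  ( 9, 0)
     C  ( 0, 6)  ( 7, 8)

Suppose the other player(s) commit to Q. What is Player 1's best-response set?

P1 best: {B}

u_1(A vs Q) = 4
u_1(B vs Q) = 9
u_1(C vs Q) = 7
max payoff 9 at {B}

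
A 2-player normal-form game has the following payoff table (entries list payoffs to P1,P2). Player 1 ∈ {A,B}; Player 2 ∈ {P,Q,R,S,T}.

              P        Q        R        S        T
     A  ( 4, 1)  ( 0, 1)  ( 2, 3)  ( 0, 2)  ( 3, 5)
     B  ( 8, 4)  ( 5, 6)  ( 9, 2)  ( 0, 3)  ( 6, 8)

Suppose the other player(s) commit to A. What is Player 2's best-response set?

u_2(P vs A) = 1
u_2(Q vs A) = 1
u_2(R vs A) = 3
u_2(S vs A) = 2
u_2(T vs A) = 5
max payoff 5 at {T}

BR_2 = {T}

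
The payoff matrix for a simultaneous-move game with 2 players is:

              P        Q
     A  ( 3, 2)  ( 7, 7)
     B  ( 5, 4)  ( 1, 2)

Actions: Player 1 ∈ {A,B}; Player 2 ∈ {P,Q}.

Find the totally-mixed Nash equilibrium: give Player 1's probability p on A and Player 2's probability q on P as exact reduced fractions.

P1 indiff ⇒ q·3+(1-q)·7 = q·5+(1-q)·1 ⇒ q(-2) = (1-q)(-6) ⇒ q = 3/4
P2 indiff ⇒ p·2+(1-p)·4 = p·7+(1-p)·2 ⇒ p(-5) = (1-p)(-2) ⇒ p = 2/7

(p,q) = (2/7, 3/4)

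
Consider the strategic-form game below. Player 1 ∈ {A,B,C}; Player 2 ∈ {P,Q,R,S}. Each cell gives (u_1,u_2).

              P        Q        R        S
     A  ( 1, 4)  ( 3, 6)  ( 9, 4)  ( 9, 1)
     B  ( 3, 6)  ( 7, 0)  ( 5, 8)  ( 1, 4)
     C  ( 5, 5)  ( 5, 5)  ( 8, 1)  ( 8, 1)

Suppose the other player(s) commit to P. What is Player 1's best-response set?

P1 best: {C}

u_1(A vs P) = 1
u_1(B vs P) = 3
u_1(C vs P) = 5
max payoff 5 at {C}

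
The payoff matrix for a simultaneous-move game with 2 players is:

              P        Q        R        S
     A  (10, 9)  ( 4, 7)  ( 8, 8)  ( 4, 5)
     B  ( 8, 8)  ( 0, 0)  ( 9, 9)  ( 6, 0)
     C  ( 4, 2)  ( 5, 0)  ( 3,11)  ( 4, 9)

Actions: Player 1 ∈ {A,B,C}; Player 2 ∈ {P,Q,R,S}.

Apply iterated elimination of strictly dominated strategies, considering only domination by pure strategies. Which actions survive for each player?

IESDS → P1:{A,B} P2:{P,R}

P2 drop Q (P beats it: A:9>7 B:8>0 C:2>0)
P1 drop C (B beats it: P:8>4 R:9>3 S:6>4)
P2 drop S (P beats it: A:9>5 B:8>0)
P1→{A,B} P2→{P,R}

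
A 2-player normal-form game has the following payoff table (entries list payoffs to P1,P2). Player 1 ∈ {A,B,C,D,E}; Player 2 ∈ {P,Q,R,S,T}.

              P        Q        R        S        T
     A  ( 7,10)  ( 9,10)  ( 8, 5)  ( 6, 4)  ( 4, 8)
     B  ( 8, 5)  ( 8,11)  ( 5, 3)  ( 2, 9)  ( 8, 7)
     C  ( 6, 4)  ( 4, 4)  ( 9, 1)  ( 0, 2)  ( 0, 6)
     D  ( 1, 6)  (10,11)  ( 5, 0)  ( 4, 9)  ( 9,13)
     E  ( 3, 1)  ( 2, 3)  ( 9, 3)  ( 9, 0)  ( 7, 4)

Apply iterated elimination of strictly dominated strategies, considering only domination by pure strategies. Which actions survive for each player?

Survivors P1:{A,B,D} P2:{P,Q,T}

P2 drop R (T beats it: A:8>5 B:7>3 C:6>1 D:13>0 E:4>3)
P1 drop C (A beats it: P:7>6 Q:9>4 S:6>0 T:4>0)
P2 drop S (Q beats it: A:10>4 B:11>9 D:11>9 E:3>0)
P1 drop E (B beats it: P:8>3 Q:8>2 T:8>7)
P1→{A,B,D} P2→{P,Q,T}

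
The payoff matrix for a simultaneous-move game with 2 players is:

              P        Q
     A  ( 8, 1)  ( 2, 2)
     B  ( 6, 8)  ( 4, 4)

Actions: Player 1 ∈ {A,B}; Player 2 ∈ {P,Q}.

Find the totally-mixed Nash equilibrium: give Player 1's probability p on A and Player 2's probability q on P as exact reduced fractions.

(p,q) = (4/5, 1/2)

P1 indiff ⇒ q·8+(1-q)·2 = q·6+(1-q)·4 ⇒ q(2) = (1-q)(2) ⇒ q = 1/2
P2 indiff ⇒ p·1+(1-p)·8 = p·2+(1-p)·4 ⇒ p(-1) = (1-p)(-4) ⇒ p = 4/5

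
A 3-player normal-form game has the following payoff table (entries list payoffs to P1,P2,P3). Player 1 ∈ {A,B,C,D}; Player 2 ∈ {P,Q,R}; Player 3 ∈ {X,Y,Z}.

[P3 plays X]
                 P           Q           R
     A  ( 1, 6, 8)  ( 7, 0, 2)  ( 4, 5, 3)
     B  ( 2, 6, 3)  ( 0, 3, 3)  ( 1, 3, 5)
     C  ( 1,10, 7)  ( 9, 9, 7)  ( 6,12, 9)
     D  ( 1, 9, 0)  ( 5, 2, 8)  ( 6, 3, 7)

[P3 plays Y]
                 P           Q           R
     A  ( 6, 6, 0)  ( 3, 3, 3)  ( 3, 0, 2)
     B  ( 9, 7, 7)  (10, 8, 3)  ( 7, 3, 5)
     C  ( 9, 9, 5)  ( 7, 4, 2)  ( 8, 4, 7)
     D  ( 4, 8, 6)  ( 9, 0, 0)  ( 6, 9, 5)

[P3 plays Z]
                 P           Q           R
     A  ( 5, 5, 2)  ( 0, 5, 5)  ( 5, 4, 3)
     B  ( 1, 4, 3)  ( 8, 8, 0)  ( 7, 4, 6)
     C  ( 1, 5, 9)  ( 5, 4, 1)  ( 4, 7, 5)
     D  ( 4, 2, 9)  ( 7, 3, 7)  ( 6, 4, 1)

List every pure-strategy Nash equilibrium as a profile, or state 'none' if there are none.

Nash profiles: (B,Q,Y), (C,R,X)

(A,P,X): not NE [P1→B gives 2>1]
(A,P,Y): not NE [P1→C gives 9>6; P3→X gives 8>0]
(A,P,Z): not NE [P3→X gives 8>2]
(A,Q,X): not NE [P1→C gives 9>7; P2→P gives 6>0; P3→Z gives 5>2]
(A,Q,Y): not NE [P1→B gives 10>3; P2→P gives 6>3; P3→Z gives 5>3]
(A,Q,Z): not NE [P1→B gives 8>0]
(A,R,X): not NE [P1→D gives 6>4; P2→P gives 6>5]
(A,R,Y): not NE [P1→C gives 8>3; P2→P gives 6>0; P3→Z gives 3>2]
(A,R,Z): not NE [P1→B gives 7>5; P2→Q gives 5>4]
(B,P,X): not NE [P3→Y gives 7>3]
(B,P,Y): not NE [P2→Q gives 8>7]
(B,P,Z): not NE [P1→A gives 5>1; P2→Q gives 8>4; P3→Y gives 7>3]
(B,Q,X): not NE [P1→C gives 9>0; P2→P gives 6>3]
(B,Q,Y): NE
(B,Q,Z): not NE [P3→Y gives 3>0]
(B,R,X): not NE [P1→D gives 6>1; P2→P gives 6>3; P3→Z gives 6>5]
(B,R,Y): not NE [P1→C gives 8>7; P2→Q gives 8>3; P3→Z gives 6>5]
(B,R,Z): not NE [P2→Q gives 8>4]
(C,P,X): not NE [P1→B gives 2>1; P2→R gives 12>10; P3→Z gives 9>7]
(C,P,Y): not NE [P3→Z gives 9>5]
(C,P,Z): not NE [P1→A gives 5>1; P2→R gives 7>5]
(C,Q,X): not NE [P2→R gives 12>9]
(C,Q,Y): not NE [P1→B gives 10>7; P2→P gives 9>4; P3→X gives 7>2]
(C,Q,Z): not NE [P1→B gives 8>5; P2→R gives 7>4; P3→X gives 7>1]
(C,R,X): NE
(C,R,Y): not NE [P2→P gives 9>4; P3→X gives 9>7]
(C,R,Z): not NE [P1→B gives 7>4; P3→X gives 9>5]
(D,P,X): not NE [P1→B gives 2>1; P3→Z gives 9>0]
(D,P,Y): not NE [P1→C gives 9>4; P2→R gives 9>8; P3→Z gives 9>6]
(D,P,Z): not NE [P1→A gives 5>4; P2→R gives 4>2]
(D,Q,X): not NE [P1→C gives 9>5; P2→P gives 9>2]
(D,Q,Y): not NE [P1→B gives 10>9; P2→R gives 9>0; P3→X gives 8>0]
(D,Q,Z): not NE [P1→B gives 8>7; P2→R gives 4>3; P3→X gives 8>7]
(D,R,X): not NE [P2→P gives 9>3]
(D,R,Y): not NE [P1→C gives 8>6; P3→X gives 7>5]
(D,R,Z): not NE [P1→B gives 7>6; P3→X gives 7>1]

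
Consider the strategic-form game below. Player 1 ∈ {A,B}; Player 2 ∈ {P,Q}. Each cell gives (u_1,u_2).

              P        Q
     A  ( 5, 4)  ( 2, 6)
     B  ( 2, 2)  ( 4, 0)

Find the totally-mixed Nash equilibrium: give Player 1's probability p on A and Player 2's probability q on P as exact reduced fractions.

P1 indiff ⇒ q·5+(1-q)·2 = q·2+(1-q)·4 ⇒ q(3) = (1-q)(2) ⇒ q = 2/5
P2 indiff ⇒ p·4+(1-p)·2 = p·6+(1-p)·0 ⇒ p(-2) = (1-p)(-2) ⇒ p = 1/2

P1 mixes 1/2 on A; P2 mixes 2/5 on P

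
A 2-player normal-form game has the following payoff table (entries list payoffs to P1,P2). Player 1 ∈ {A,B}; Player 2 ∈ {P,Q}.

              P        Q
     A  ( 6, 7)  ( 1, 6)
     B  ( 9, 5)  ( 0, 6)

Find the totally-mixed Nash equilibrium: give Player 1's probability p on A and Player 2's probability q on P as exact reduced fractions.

P1 mixes 1/2 on A; P2 mixes 1/4 on P

P1 indiff ⇒ q·6+(1-q)·1 = q·9+(1-q)·0 ⇒ q(-3) = (1-q)(-1) ⇒ q = 1/4
P2 indiff ⇒ p·7+(1-p)·5 = p·6+(1-p)·6 ⇒ p(1) = (1-p)(1) ⇒ p = 1/2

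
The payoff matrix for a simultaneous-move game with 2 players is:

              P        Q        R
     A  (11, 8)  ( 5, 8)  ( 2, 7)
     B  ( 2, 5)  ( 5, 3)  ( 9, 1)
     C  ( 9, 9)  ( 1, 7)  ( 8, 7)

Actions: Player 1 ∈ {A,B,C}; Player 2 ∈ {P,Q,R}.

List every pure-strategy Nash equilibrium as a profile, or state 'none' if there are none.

(A,P): NE
(A,Q): NE
(A,R): not NE [P1→B gives 9>2; P2→Q gives 8>7]
(B,P): not NE [P1→A gives 11>2]
(B,Q): not NE [P2→P gives 5>3]
(B,R): not NE [P2→P gives 5>1]
(C,P): not NE [P1→A gives 11>9]
(C,Q): not NE [P1→B gives 5>1; P2→P gives 9>7]
(C,R): not NE [P1→B gives 9>8; P2→P gives 9>7]

Nash profiles: (A,P), (A,Q)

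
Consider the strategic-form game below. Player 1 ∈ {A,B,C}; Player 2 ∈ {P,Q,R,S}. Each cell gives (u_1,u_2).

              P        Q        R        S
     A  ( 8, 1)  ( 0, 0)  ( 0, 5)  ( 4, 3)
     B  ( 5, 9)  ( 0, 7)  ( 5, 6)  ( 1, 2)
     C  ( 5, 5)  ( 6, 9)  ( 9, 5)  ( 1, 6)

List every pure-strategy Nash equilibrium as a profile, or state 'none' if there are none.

PSNE = {(C,Q)}

(A,P): not NE [P2→R gives 5>1]
(A,Q): not NE [P1→C gives 6>0; P2→R gives 5>0]
(A,R): not NE [P1→C gives 9>0]
(A,S): not NE [P2→R gives 5>3]
(B,P): not NE [P1→A gives 8>5]
(B,Q): not NE [P1→C gives 6>0; P2→P gives 9>7]
(B,R): not NE [P1→C gives 9>5; P2→P gives 9>6]
(B,S): not NE [P1→A gives 4>1; P2→P gives 9>2]
(C,P): not NE [P1→A gives 8>5; P2→Q gives 9>5]
(C,Q): NE
(C,R): not NE [P2→Q gives 9>5]
(C,S): not NE [P1→A gives 4>1; P2→Q gives 9>6]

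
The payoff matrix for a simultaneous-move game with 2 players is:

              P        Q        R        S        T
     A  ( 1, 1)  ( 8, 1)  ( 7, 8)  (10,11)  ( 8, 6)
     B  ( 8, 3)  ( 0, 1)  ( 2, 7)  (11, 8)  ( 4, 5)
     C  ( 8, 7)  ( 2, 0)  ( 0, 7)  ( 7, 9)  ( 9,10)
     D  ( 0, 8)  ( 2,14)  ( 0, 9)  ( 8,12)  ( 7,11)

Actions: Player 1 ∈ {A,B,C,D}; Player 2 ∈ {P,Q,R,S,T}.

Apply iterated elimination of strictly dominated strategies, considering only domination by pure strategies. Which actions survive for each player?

IESDS → P1:{A,B,C} P2:{S,T}

P1 drop D (A beats it: P:1>0 Q:8>2 R:7>0 S:10>8 T:8>7)
P2 drop P (S beats it: A:11>1 B:8>3 C:9>7)
P2 drop Q (R beats it: A:8>1 B:7>1 C:7>0)
P2 drop R (S beats it: A:11>8 B:8>7 C:9>7)
P1→{A,B,C} P2→{S,T}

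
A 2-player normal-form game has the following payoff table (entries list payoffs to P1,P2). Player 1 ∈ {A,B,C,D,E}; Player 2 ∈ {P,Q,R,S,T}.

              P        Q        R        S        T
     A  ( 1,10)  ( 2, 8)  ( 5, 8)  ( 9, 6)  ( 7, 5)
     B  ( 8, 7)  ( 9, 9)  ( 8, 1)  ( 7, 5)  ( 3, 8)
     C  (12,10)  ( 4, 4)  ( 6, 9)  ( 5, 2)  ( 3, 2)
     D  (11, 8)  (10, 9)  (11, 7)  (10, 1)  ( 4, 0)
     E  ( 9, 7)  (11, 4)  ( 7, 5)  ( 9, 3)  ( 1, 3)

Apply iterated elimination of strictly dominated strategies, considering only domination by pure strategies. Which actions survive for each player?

IESDS → P1:{C,D,E} P2:{P,Q}

P1 drop B (D beats it: P:11>8 Q:10>9 R:11>8 S:10>7 T:4>3)
P2 drop R (P beats it: A:10>8 C:10>9 D:8>7 E:7>5)
P2 drop S (P beats it: A:10>6 C:10>2 D:8>1 E:7>3)
P2 drop T (P beats it: A:10>5 C:10>2 D:8>0 E:7>3)
P1 drop A (C beats it: P:12>1 Q:4>2)
P1→{C,D,E} P2→{P,Q}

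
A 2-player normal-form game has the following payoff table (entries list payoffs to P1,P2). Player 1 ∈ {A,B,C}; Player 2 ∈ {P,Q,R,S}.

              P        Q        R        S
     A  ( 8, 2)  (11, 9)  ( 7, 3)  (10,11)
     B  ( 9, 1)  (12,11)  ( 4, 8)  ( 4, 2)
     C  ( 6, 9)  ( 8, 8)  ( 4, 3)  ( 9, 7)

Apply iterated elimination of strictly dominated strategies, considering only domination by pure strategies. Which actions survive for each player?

Survivors P1:{A,B} P2:{Q,S}

P1 drop C (A beats it: P:8>6 Q:11>8 R:7>4 S:10>9)
P2 drop P (Q beats it: A:9>2 B:11>1)
P2 drop R (Q beats it: A:9>3 B:11>8)
P1→{A,B} P2→{Q,S}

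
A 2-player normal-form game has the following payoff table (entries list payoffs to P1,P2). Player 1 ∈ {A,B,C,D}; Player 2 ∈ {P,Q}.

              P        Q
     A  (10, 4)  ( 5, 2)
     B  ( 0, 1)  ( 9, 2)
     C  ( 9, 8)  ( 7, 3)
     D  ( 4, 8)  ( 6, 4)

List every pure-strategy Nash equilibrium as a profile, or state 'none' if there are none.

(A,P): NE
(A,Q): not NE [P1→B gives 9>5; P2→P gives 4>2]
(B,P): not NE [P1→A gives 10>0; P2→Q gives 2>1]
(B,Q): NE
(C,P): not NE [P1→A gives 10>9]
(C,Q): not NE [P1→B gives 9>7; P2→P gives 8>3]
(D,P): not NE [P1→A gives 10>4]
(D,Q): not NE [P1→B gives 9>6; P2→P gives 8>4]

NE set: (A,P), (B,Q)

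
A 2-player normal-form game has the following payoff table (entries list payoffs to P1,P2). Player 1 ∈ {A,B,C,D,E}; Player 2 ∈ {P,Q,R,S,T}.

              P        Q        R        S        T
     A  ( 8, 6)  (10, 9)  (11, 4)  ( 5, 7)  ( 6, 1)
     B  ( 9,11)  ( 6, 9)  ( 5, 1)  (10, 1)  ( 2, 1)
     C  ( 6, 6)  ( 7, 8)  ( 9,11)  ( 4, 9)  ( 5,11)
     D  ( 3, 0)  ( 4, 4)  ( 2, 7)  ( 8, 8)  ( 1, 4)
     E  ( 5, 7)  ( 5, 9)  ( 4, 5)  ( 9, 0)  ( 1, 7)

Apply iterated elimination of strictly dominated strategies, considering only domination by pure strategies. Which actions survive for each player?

IESDS → P1:{A,B} P2:{P,Q}

P1 drop C (A beats it: P:8>6 Q:10>7 R:11>9 S:5>4 T:6>5)
P1 drop D (B beats it: P:9>3 Q:6>4 R:5>2 S:10>8 T:2>1)
P1 drop E (B beats it: P:9>5 Q:6>5 R:5>4 S:10>9 T:2>1)
P2 drop R (P beats it: A:6>4 B:11>1)
P2 drop S (Q beats it: A:9>7 B:9>1)
P2 drop T (P beats it: A:6>1 B:11>1)
P1→{A,B} P2→{P,Q}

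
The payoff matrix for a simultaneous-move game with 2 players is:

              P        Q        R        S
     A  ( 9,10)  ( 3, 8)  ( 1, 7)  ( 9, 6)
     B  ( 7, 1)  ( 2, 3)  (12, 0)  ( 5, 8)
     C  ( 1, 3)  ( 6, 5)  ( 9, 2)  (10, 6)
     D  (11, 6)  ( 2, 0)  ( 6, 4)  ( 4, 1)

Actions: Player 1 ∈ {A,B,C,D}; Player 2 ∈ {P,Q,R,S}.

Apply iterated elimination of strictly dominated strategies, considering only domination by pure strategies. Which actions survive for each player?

Remaining: P1:{A,C,D} P2:{P,Q,S}

P2 drop R (P beats it: A:10>7 B:1>0 C:3>2 D:6>4)
P1 drop B (A beats it: P:9>7 Q:3>2 S:9>5)
P1→{A,C,D} P2→{P,Q,S}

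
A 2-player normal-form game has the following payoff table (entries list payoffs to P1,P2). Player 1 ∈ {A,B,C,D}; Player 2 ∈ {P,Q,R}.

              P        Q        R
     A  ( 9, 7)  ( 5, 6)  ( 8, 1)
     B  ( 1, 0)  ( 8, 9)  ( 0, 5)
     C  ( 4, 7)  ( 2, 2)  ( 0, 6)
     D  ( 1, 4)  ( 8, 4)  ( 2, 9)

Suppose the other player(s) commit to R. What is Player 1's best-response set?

P1 best: {A}

u_1(A vs R) = 8
u_1(B vs R) = 0
u_1(C vs R) = 0
u_1(D vs R) = 2
max payoff 8 at {A}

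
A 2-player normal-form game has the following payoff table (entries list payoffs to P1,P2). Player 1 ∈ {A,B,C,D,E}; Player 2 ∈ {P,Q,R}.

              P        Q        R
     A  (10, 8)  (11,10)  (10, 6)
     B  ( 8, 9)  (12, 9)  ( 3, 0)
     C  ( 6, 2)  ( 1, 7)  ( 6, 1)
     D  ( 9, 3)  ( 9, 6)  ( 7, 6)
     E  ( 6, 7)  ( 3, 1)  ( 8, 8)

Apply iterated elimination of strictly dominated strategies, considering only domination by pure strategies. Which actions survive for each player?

P1 drop C (A beats it: P:10>6 Q:11>1 R:10>6)
P1 drop D (A beats it: P:10>9 Q:11>9 R:10>7)
P1 drop E (A beats it: P:10>6 Q:11>3 R:10>8)
P2 drop R (P beats it: A:8>6 B:9>0)
P1→{A,B} P2→{P,Q}

IESDS → P1:{A,B} P2:{P,Q}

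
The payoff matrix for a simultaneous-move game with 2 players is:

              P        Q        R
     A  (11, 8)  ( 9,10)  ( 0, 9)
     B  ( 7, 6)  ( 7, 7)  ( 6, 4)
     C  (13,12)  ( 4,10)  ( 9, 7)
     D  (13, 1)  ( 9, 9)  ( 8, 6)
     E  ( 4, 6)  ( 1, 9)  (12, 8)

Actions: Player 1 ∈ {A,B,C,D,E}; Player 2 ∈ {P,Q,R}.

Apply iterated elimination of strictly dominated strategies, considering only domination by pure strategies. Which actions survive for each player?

P1 drop B (D beats it: P:13>7 Q:9>7 R:8>6)
P2 drop R (Q beats it: A:10>9 C:10>7 D:9>6 E:9>8)
P1 drop E (A beats it: P:11>4 Q:9>1)
P1→{A,C,D} P2→{P,Q}

Remaining: P1:{A,C,D} P2:{P,Q}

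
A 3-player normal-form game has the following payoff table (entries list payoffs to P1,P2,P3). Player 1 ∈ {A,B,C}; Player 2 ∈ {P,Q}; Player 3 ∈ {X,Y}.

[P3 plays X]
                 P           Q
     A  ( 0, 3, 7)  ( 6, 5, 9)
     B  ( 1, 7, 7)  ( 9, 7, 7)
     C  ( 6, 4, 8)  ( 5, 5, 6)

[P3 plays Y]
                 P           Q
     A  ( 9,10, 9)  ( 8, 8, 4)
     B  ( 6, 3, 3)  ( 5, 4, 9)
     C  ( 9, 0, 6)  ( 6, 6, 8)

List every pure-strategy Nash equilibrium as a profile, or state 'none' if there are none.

(A,P,X): not NE [P1→C gives 6>0; P2→Q gives 5>3; P3→Y gives 9>7]
(A,P,Y): NE
(A,Q,X): not NE [P1→B gives 9>6]
(A,Q,Y): not NE [P2→P gives 10>8; P3→X gives 9>4]
(B,P,X): not NE [P1→C gives 6>1]
(B,P,Y): not NE [P1→C gives 9>6; P2→Q gives 4>3; P3→X gives 7>3]
(B,Q,X): not NE [P3→Y gives 9>7]
(B,Q,Y): not NE [P1→A gives 8>5]
(C,P,X): not NE [P2→Q gives 5>4]
(C,P,Y): not NE [P2→Q gives 6>0; P3→X gives 8>6]
(C,Q,X): not NE [P1→B gives 9>5; P3→Y gives 8>6]
(C,Q,Y): not NE [P1→A gives 8>6]

Nash profiles: (A,P,Y)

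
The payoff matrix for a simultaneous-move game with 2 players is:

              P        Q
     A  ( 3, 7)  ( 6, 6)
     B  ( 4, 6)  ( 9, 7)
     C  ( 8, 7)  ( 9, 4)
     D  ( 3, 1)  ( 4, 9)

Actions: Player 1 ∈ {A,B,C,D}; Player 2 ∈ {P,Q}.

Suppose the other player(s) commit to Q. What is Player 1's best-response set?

P1 best: {B,C}

u_1(A vs Q) = 6
u_1(B vs Q) = 9
u_1(C vs Q) = 9
u_1(D vs Q) = 4
max payoff 9 at {B,C}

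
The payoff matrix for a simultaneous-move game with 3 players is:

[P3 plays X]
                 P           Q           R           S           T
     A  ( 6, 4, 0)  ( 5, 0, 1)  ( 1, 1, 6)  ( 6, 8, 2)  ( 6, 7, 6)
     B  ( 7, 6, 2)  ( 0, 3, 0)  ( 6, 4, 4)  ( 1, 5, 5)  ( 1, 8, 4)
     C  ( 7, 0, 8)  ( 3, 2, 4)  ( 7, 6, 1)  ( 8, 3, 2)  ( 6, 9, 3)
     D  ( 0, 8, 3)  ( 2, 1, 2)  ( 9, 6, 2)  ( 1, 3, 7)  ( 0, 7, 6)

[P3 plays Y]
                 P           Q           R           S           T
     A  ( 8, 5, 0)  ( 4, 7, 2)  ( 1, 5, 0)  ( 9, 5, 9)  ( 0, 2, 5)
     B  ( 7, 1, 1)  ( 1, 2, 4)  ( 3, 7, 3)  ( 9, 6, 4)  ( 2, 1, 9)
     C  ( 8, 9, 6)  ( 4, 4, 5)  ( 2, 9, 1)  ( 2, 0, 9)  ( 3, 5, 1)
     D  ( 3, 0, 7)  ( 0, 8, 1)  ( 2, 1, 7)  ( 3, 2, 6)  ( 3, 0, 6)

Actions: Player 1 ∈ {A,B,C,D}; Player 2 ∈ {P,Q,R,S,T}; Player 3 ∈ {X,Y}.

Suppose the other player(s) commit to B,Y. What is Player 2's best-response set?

argmax u_2 = {R}

u_2(P vs B,Y) = 1
u_2(Q vs B,Y) = 2
u_2(R vs B,Y) = 7
u_2(S vs B,Y) = 6
u_2(T vs B,Y) = 1
max payoff 7 at {R}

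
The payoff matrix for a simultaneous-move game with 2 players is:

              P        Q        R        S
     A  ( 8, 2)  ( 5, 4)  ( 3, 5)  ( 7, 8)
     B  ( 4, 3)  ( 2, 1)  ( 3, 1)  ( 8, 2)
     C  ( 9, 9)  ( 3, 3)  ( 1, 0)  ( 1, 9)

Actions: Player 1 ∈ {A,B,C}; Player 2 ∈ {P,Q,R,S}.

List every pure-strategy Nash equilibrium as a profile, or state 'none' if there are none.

(A,P): not NE [P1→C gives 9>8; P2→S gives 8>2]
(A,Q): not NE [P2→S gives 8>4]
(A,R): not NE [P2→S gives 8>5]
(A,S): not NE [P1→B gives 8>7]
(B,P): not NE [P1→C gives 9>4]
(B,Q): not NE [P1→A gives 5>2; P2→P gives 3>1]
(B,R): not NE [P2→P gives 3>1]
(B,S): not NE [P2→P gives 3>2]
(C,P): NE
(C,Q): not NE [P1→A gives 5>3; P2→S gives 9>3]
(C,R): not NE [P1→B gives 3>1; P2→S gives 9>0]
(C,S): not NE [P1→B gives 8>1]

PSNE = {(C,P)}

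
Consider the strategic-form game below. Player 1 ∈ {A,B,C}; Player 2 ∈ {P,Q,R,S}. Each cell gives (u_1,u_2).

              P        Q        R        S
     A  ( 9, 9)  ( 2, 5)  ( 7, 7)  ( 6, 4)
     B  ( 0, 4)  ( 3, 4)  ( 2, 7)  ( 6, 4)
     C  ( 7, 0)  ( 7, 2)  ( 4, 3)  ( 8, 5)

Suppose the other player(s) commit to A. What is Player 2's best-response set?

argmax u_2 = {P}

u_2(P vs A) = 9
u_2(Q vs A) = 5
u_2(R vs A) = 7
u_2(S vs A) = 4
max payoff 9 at {P}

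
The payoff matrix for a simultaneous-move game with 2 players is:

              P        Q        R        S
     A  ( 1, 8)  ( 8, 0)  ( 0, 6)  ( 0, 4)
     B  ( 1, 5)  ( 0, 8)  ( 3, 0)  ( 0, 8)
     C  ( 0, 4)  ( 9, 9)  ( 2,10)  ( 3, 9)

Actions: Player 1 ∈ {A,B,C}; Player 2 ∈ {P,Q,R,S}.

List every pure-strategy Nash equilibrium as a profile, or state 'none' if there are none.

Nash profiles: (A,P)

(A,P): NE
(A,Q): not NE [P1→C gives 9>8; P2→P gives 8>0]
(A,R): not NE [P1→B gives 3>0; P2→P gives 8>6]
(A,S): not NE [P1→C gives 3>0; P2→P gives 8>4]
(B,P): not NE [P2→S gives 8>5]
(B,Q): not NE [P1→C gives 9>0]
(B,R): not NE [P2→S gives 8>0]
(B,S): not NE [P1→C gives 3>0]
(C,P): not NE [P1→B gives 1>0; P2→R gives 10>4]
(C,Q): not NE [P2→R gives 10>9]
(C,R): not NE [P1→B gives 3>2]
(C,S): not NE [P2→R gives 10>9]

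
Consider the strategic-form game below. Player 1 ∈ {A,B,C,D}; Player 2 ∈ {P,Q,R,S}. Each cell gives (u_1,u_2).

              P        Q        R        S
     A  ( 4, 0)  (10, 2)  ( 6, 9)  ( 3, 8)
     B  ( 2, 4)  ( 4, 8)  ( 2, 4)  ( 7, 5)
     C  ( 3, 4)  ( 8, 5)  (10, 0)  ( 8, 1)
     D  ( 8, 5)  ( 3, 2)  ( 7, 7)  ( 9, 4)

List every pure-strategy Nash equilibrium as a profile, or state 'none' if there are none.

(A,P): not NE [P1→D gives 8>4; P2→R gives 9>0]
(A,Q): not NE [P2→R gives 9>2]
(A,R): not NE [P1→C gives 10>6]
(A,S): not NE [P1→D gives 9>3; P2→R gives 9>8]
(B,P): not NE [P1→D gives 8>2; P2→Q gives 8>4]
(B,Q): not NE [P1→A gives 10>4]
(B,R): not NE [P1→C gives 10>2; P2→Q gives 8>4]
(B,S): not NE [P1→D gives 9>7; P2→Q gives 8>5]
(C,P): not NE [P1→D gives 8>3; P2→Q gives 5>4]
(C,Q): not NE [P1→A gives 10>8]
(C,R): not NE [P2→Q gives 5>0]
(C,S): not NE [P1→D gives 9>8; P2→Q gives 5>1]
(D,P): not NE [P2→R gives 7>5]
(D,Q): not NE [P1→A gives 10>3; P2→R gives 7>2]
(D,R): not NE [P1→C gives 10>7]
(D,S): not NE [P2→R gives 7>4]

No pure NE.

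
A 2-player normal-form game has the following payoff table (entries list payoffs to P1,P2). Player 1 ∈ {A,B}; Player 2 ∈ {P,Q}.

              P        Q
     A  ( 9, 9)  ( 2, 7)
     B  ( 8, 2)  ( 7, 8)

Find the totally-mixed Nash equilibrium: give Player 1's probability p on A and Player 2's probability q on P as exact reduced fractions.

P1 indiff ⇒ q·9+(1-q)·2 = q·8+(1-q)·7 ⇒ q(1) = (1-q)(5) ⇒ q = 5/6
P2 indiff ⇒ p·9+(1-p)·2 = p·7+(1-p)·8 ⇒ p(2) = (1-p)(6) ⇒ p = 3/4

p=3/4, q=5/6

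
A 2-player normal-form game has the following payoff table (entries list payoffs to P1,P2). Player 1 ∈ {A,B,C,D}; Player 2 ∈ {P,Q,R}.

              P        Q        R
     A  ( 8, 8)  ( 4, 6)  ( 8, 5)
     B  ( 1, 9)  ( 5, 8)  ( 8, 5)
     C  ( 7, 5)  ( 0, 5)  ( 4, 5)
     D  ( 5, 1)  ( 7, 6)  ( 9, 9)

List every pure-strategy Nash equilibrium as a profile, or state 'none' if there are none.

(A,P): NE
(A,Q): not NE [P1→D gives 7>4; P2→P gives 8>6]
(A,R): not NE [P1→D gives 9>8; P2→P gives 8>5]
(B,P): not NE [P1→A gives 8>1]
(B,Q): not NE [P1→D gives 7>5; P2→P gives 9>8]
(B,R): not NE [P1→D gives 9>8; P2→P gives 9>5]
(C,P): not NE [P1→A gives 8>7]
(C,Q): not NE [P1→D gives 7>0]
(C,R): not NE [P1→D gives 9>4]
(D,P): not NE [P1→A gives 8>5; P2→R gives 9>1]
(D,Q): not NE [P2→R gives 9>6]
(D,R): NE

PSNE = {(A,P), (D,R)}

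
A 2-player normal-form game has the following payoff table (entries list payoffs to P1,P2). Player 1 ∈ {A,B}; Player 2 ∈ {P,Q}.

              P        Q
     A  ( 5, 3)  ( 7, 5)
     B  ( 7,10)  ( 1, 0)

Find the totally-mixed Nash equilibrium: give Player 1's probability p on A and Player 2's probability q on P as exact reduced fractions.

p=5/6, q=3/4

P1 indiff ⇒ q·5+(1-q)·7 = q·7+(1-q)·1 ⇒ q(-2) = (1-q)(-6) ⇒ q = 3/4
P2 indiff ⇒ p·3+(1-p)·10 = p·5+(1-p)·0 ⇒ p(-2) = (1-p)(-10) ⇒ p = 5/6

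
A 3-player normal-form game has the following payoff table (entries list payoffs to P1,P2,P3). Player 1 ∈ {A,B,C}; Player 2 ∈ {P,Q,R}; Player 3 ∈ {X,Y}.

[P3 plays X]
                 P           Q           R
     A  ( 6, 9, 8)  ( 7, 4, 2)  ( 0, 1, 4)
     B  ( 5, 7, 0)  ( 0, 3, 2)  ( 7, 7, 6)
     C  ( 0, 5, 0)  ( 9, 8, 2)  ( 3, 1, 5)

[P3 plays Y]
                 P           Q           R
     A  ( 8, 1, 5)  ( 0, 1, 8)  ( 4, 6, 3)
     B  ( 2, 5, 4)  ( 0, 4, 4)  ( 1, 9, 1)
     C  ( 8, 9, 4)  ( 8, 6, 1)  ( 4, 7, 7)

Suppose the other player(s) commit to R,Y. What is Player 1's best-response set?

u_1(A vs R,Y) = 4
u_1(B vs R,Y) = 1
u_1(C vs R,Y) = 4
max payoff 4 at {A,C}

argmax u_1 = {A,C}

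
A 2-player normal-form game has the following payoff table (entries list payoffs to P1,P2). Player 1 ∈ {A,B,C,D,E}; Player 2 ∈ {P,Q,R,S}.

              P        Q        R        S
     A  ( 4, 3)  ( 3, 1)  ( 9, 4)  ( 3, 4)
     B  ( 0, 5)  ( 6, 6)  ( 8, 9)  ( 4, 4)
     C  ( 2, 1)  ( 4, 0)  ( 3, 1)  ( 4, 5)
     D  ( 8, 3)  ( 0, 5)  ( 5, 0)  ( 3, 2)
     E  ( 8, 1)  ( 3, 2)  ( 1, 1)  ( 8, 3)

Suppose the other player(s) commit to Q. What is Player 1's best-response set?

BR_1 = {B}

u_1(A vs Q) = 3
u_1(B vs Q) = 6
u_1(C vs Q) = 4
u_1(D vs Q) = 0
u_1(E vs Q) = 3
max payoff 6 at {B}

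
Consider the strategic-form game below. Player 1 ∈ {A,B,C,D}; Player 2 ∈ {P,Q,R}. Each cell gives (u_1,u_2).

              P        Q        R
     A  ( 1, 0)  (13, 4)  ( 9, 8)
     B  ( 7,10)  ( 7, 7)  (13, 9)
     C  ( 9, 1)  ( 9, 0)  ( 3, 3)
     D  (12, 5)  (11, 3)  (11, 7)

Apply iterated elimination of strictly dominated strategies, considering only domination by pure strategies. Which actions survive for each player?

P1 drop C (D beats it: P:12>9 Q:11>9 R:11>3)
P2 drop Q (R beats it: A:8>4 B:9>7 D:7>3)
P1 drop A (B beats it: P:7>1 R:13>9)
P1→{B,D} P2→{P,R}

IESDS → P1:{B,D} P2:{P,R}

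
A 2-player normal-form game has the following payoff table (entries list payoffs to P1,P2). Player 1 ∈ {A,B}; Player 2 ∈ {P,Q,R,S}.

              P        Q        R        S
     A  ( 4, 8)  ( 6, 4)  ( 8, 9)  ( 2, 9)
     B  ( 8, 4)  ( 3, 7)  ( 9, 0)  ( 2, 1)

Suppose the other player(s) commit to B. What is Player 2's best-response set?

argmax u_2 = {Q}

u_2(P vs B) = 4
u_2(Q vs B) = 7
u_2(R vs B) = 0
u_2(S vs B) = 1
max payoff 7 at {Q}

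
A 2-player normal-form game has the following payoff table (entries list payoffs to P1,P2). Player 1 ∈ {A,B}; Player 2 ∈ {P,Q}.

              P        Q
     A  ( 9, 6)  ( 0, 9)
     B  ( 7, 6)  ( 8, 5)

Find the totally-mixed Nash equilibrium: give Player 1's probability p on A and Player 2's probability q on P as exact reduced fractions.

(p,q) = (1/4, 4/5)

P1 indiff ⇒ q·9+(1-q)·0 = q·7+(1-q)·8 ⇒ q(2) = (1-q)(8) ⇒ q = 4/5
P2 indiff ⇒ p·6+(1-p)·6 = p·9+(1-p)·5 ⇒ p(-3) = (1-p)(-1) ⇒ p = 1/4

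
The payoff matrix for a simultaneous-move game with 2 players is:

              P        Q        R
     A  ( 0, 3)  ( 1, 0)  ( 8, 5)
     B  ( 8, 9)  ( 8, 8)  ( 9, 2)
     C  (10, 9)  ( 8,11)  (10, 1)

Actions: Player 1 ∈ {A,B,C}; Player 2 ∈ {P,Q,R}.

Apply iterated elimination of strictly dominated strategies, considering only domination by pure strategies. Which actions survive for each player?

Remaining: P1:{B,C} P2:{P,Q}

P1 drop A (B beats it: P:8>0 Q:8>1 R:9>8)
P2 drop R (P beats it: B:9>2 C:9>1)
P1→{B,C} P2→{P,Q}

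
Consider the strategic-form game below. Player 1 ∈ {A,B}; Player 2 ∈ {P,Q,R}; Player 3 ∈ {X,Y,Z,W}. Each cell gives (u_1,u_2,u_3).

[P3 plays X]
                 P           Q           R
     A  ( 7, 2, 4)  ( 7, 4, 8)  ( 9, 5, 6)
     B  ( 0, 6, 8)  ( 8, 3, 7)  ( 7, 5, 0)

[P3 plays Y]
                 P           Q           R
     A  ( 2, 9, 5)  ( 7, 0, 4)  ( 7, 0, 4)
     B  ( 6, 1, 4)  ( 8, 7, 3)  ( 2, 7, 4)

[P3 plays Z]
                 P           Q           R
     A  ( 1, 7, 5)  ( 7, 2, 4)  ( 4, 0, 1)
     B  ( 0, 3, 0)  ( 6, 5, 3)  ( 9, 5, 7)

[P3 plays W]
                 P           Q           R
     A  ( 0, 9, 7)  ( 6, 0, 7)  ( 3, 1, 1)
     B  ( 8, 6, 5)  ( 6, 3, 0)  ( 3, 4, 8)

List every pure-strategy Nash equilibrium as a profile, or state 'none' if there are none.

Nash profiles: (A,R,X)

(A,P,X): not NE [P2→R gives 5>2; P3→W gives 7>4]
(A,P,Y): not NE [P1→B gives 6>2; P3→W gives 7>5]
(A,P,Z): not NE [P3→W gives 7>5]
(A,P,W): not NE [P1→B gives 8>0]
(A,Q,X): not NE [P1→B gives 8>7; P2→R gives 5>4]
(A,Q,Y): not NE [P1→B gives 8>7; P2→P gives 9>0; P3→X gives 8>4]
(A,Q,Z): not NE [P2→P gives 7>2; P3→X gives 8>4]
(A,Q,W): not NE [P2→P gives 9>0; P3→X gives 8>7]
(A,R,X): NE
(A,R,Y): not NE [P2→P gives 9>0; P3→X gives 6>4]
(A,R,Z): not NE [P1→B gives 9>4; P2→P gives 7>0; P3→X gives 6>1]
(A,R,W): not NE [P2→P gives 9>1; P3→X gives 6>1]
(B,P,X): not NE [P1→A gives 7>0]
(B,P,Y): not NE [P2→R gives 7>1; P3→X gives 8>4]
(B,P,Z): not NE [P1→A gives 1>0; P2→R gives 5>3; P3→X gives 8>0]
(B,P,W): not NE [P3→X gives 8>5]
(B,Q,X): not NE [P2→P gives 6>3]
(B,Q,Y): not NE [P3→X gives 7>3]
(B,Q,Z): not NE [P1→A gives 7>6; P3→X gives 7>3]
(B,Q,W): not NE [P2→P gives 6>3; P3→X gives 7>0]
(B,R,X): not NE [P1→A gives 9>7; P2→P gives 6>5; P3→W gives 8>0]
(B,R,Y): not NE [P1→A gives 7>2; P3→W gives 8>4]
(B,R,Z): not NE [P3→W gives 8>7]
(B,R,W): not NE [P2→P gives 6>4]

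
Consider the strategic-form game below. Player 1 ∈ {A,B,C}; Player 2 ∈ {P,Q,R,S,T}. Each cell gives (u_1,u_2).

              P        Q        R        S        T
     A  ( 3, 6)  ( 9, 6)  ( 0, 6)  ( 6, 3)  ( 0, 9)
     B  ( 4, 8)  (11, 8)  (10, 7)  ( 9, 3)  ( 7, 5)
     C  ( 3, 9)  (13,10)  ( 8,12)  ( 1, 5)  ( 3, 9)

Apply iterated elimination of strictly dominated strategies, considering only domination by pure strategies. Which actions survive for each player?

P1 drop A (B beats it: P:4>3 Q:11>9 R:10>0 S:9>6 T:7>0)
P2 drop S (P beats it: B:8>3 C:9>5)
P2 drop T (Q beats it: B:8>5 C:10>9)
P1→{B,C} P2→{P,Q,R}

Survivors P1:{B,C} P2:{P,Q,R}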